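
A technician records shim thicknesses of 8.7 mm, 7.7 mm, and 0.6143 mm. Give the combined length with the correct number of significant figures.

17.0 mm

8.7 mm + 7.7 mm + 0.6143 mm = 17.0143 mm.
Addition/subtraction keeps the fewest decimal places: 8.7 → 1 decimal place, 7.7 → 1 decimal place, 0.6143 → 4 decimal places; limit is 1.
Rounded to 1 decimal place: 17.0 mm.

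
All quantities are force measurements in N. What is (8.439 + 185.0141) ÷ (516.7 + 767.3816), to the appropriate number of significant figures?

8.439 + 185.0141 = 193.4531, limited to 3 d.p. → 6 s.f.; 516.7 + 767.3816 = 1284.0816, limited to 1 d.p. → 5 s.f.
Carrying full precision, 193.4531 ÷ 1284.0816 = 0.150654833774…; keep min(6, 5) = 5 s.f.
Rounded to 5 significant figures: 0.15065.

0.15065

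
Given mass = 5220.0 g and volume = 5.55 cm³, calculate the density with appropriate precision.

941 g/cm³

density = 5220.0 g ÷ 5.55 cm³ = 940.540540541… g/cm³.
5220.0 has 5 significant figures; 5.55 has 3.
Division/multiplication keeps the fewest: 3 significant figures.
Rounded: 941 g/cm³.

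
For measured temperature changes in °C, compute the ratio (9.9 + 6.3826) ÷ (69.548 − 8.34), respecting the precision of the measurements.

9.9 + 6.3826 = 16.2826, limited to 1 d.p. → 3 s.f.; 69.548 − 8.34 = 61.208, limited to 2 d.p. → 4 s.f.
Carrying full precision, 16.2826 ÷ 61.208 = 0.266020781597…; keep min(3, 4) = 3 s.f.
Rounded to 3 significant figures: 0.266.

0.266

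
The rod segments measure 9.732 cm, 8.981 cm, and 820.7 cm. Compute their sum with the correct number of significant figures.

9.732 cm + 8.981 cm + 820.7 cm = 839.413 cm.
Addition/subtraction keeps the fewest decimal places: 9.732 → 3 decimal places, 8.981 → 3 decimal places, 820.7 → 1 decimal place; limit is 1.
Rounded to 1 decimal place: 8.394 × 10^2 cm.

8.394 × 10^2 cm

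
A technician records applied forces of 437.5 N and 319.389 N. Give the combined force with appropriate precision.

756.9 N

437.5 N + 319.389 N = 756.889 N.
Addition/subtraction keeps the fewest decimal places: 437.5 → 1 decimal place, 319.389 → 3 decimal places; limit is 1.
Rounded to 1 decimal place: 756.9 N.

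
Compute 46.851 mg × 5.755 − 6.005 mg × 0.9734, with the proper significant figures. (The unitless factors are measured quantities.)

46.851 × 5.755 = 269.627505 → 269.6 mg (4 s.f., last digit at the 10^-1 place).
6.005 × 0.9734 = 5.845267 → 5.845 mg (4 s.f., last digit at the 10^-3 place).
Difference: 263.782238 mg; keep the coarser place, 10^-1.
Result: 263.8 mg.

263.8 mg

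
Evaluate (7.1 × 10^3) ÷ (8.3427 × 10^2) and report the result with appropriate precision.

(7.1 × 10^3) ÷ (8.3427 × 10^2) = 8.51043427188…
Multiplication/division keeps the fewest significant figures: 7.1 × 10^3 → 2 s.f., 8.3427 × 10^2 → 5 s.f.; limit is 2.
Rounded to 2 significant figures: 8.5.

8.5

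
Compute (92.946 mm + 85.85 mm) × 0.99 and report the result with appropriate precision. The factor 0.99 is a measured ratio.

92.946 mm + 85.85 mm = 178.796 mm; the sum is limited to 2 decimal places (5 s.f.).
Carrying full precision, 178.796 × 0.99 = 177.00804 mm; 0.99 has 2 s.f., so the result keeps min(5, 2) = 2 s.f.
Rounded to 2 significant figures: 1.8 × 10² mm.

1.8 × 10² mm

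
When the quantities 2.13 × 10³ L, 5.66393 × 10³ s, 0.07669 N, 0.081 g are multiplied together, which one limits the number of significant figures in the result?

0.081 g

2.13 × 10³ L → 3 s.f.; 5.66393 × 10³ s → 6 s.f.; 0.07669 N → 4 s.f.; 0.081 g → 2 s.f.
The fewest is 2 significant figures, from 0.081 g.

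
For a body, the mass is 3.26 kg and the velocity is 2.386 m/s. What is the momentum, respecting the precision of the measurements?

momentum = 3.26 kg × 2.386 m/s = 7.77836 kg·m/s.
3.26 has 3 significant figures; 2.386 has 4.
Division/multiplication keeps the fewest: 3 significant figures.
Rounded: 7.78 kg·m/s.

7.78 kg·m/s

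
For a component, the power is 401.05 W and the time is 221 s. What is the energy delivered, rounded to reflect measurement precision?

energy delivered = 401.05 W × 221 s = 88632.05 J.
401.05 has 5 significant figures; 221 has 3.
Division/multiplication keeps the fewest: 3 significant figures.
Rounded: 8.86 × 10^4 J.

8.86 × 10^4 J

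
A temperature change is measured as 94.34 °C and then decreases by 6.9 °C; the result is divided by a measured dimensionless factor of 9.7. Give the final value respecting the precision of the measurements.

94.34 °C − 6.9 °C = 87.44 °C; the difference is limited to 1 decimal place (3 s.f.).
Carrying full precision, 87.44 ÷ 9.7 = 9.01443298969… °C; 9.7 has 2 s.f., so the result keeps min(3, 2) = 2 s.f.
Rounded to 2 significant figures: 9.0 °C.

9.0 °C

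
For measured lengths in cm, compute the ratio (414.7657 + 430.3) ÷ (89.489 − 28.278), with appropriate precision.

414.7657 + 430.3 = 845.0657, limited to 1 d.p. → 4 s.f.; 89.489 − 28.278 = 61.211, limited to 3 d.p. → 5 s.f.
Carrying full precision, 845.0657 ÷ 61.211 = 13.8057816406…; keep min(4, 5) = 4 s.f.
Rounded to 4 significant figures: 13.81.

13.81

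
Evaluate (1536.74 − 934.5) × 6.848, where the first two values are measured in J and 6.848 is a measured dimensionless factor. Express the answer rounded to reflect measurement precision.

4124 J

1536.74 J − 934.5 J = 602.24 J; the difference is limited to 1 decimal place (4 s.f.).
Carrying full precision, 602.24 × 6.848 = 4124.13952 J; 6.848 has 4 s.f., so the result keeps min(4, 4) = 4 s.f.
Rounded to 4 significant figures: 4124 J.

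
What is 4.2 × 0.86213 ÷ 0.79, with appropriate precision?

4.6

4.2 × 0.86213 ÷ 0.79 = 4.58347594937…
Multiplication/division keeps the fewest significant figures: 4.2 → 2 s.f., 0.86213 → 5 s.f., 0.79 → 2 s.f.; limit is 2.
Rounded to 2 significant figures: 4.6.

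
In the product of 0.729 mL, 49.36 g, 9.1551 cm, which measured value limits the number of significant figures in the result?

0.729 mL

0.729 mL → 3 s.f.; 49.36 g → 4 s.f.; 9.1551 cm → 5 s.f.
The fewest is 3 significant figures, from 0.729 mL.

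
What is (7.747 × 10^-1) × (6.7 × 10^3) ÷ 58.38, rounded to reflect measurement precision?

89

(7.747 × 10^-1) × (6.7 × 10^3) ÷ 58.38 = 88.9087016101…
Multiplication/division keeps the fewest significant figures: 7.747 × 10^-1 → 4 s.f., 6.7 × 10^3 → 2 s.f., 58.38 → 4 s.f.; limit is 2.
Rounded to 2 significant figures: 89.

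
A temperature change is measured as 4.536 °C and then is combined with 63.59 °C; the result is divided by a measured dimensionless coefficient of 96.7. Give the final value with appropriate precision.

4.536 °C + 63.59 °C = 68.126 °C; the sum is limited to 2 decimal places (4 s.f.).
Carrying full precision, 68.126 ÷ 96.7 = 0.704508790072… °C; 96.7 has 3 s.f., so the result keeps min(4, 3) = 3 s.f.
Rounded to 3 significant figures: 0.705 °C.

0.705 °C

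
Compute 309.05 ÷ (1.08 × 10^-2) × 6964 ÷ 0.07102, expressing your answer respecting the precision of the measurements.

309.05 ÷ (1.08 × 10^-2) × 6964 ÷ 0.07102 = 2.80597041 × 10^9…
Multiplication/division keeps the fewest significant figures: 309.05 → 5 s.f., 1.08 × 10^-2 → 3 s.f., 6964 → 4 s.f., 0.07102 → 4 s.f.; limit is 3.
Rounded to 3 significant figures: 2.81 × 10^9.

2.81 × 10^9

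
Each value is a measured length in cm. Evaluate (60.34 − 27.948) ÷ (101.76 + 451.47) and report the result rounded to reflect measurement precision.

0.05855

60.34 − 27.948 = 32.392, limited to 2 d.p. → 4 s.f.; 101.76 + 451.47 = 553.23, limited to 2 d.p. → 5 s.f.
Carrying full precision, 32.392 ÷ 553.23 = 0.0585506932017…; keep min(4, 5) = 4 s.f.
Rounded to 4 significant figures: 0.05855.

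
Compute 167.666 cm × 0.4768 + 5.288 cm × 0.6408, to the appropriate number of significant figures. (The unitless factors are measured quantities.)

167.666 × 0.4768 = 79.9431488 → 79.94 cm (4 s.f., last digit at the 10^-2 place).
5.288 × 0.6408 = 3.3885504 → 3.389 cm (4 s.f., last digit at the 10^-3 place).
Sum: 83.3316992 cm; keep the coarser place, 10^-2.
Result: 83.33 cm.

83.33 cm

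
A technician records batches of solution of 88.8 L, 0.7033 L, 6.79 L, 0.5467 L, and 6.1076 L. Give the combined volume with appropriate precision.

102.9 L

88.8 L + 0.7033 L + 6.79 L + 0.5467 L + 6.1076 L = 102.9476 L.
Addition/subtraction keeps the fewest decimal places: 88.8 → 1 decimal place, 0.7033 → 4 decimal places, 6.79 → 2 decimal places, 0.5467 → 4 decimal places, 6.1076 → 4 decimal places; limit is 1.
Rounded to 1 decimal place: 102.9 L.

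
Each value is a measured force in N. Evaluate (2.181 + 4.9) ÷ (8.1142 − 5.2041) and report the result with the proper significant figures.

2.181 + 4.9 = 7.081, limited to 1 d.p. → 2 s.f.; 8.1142 − 5.2041 = 2.9101, limited to 4 d.p. → 5 s.f.
Carrying full precision, 7.081 ÷ 2.9101 = 2.4332497165…; keep min(2, 5) = 2 s.f.
Rounded to 2 significant figures: 2.4.

2.4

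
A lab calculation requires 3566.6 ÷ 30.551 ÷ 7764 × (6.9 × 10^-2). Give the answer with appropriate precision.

3566.6 ÷ 30.551 ÷ 7764 × (6.9 × 10^-2) = 0.00103751059179…
Multiplication/division keeps the fewest significant figures: 3566.6 → 5 s.f., 30.551 → 5 s.f., 7764 → 4 s.f., 6.9 × 10^-2 → 2 s.f.; limit is 2.
Rounded to 2 significant figures: 0.0010.

0.0010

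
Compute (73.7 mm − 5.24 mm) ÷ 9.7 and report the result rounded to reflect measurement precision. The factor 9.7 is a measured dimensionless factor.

73.7 mm − 5.24 mm = 68.46 mm; the difference is limited to 1 decimal place (3 s.f.).
Carrying full precision, 68.46 ÷ 9.7 = 7.05773195876… mm; 9.7 has 2 s.f., so the result keeps min(3, 2) = 2 s.f.
Rounded to 2 significant figures: 7.1 mm.

7.1 mm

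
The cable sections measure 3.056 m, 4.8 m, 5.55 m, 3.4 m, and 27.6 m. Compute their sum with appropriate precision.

44.4 m

3.056 m + 4.8 m + 5.55 m + 3.4 m + 27.6 m = 44.406 m.
Addition/subtraction keeps the fewest decimal places: 3.056 → 3 decimal places, 4.8 → 1 decimal place, 5.55 → 2 decimal places, 3.4 → 1 decimal place, 27.6 → 1 decimal place; limit is 1.
Rounded to 1 decimal place: 44.4 m.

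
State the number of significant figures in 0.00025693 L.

5

0.00025693: leading zeros are not significant.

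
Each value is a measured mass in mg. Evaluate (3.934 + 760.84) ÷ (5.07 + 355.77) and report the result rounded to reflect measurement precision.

2.1194

3.934 + 760.84 = 764.774, limited to 2 d.p. → 5 s.f.; 5.07 + 355.77 = 360.84, limited to 2 d.p. → 5 s.f.
Carrying full precision, 764.774 ÷ 360.84 = 2.11942689281…; keep min(5, 5) = 5 s.f.
Rounded to 5 significant figures: 2.1194.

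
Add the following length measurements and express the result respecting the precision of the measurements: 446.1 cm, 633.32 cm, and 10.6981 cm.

446.1 cm + 633.32 cm + 10.6981 cm = 1090.1181 cm.
Addition/subtraction keeps the fewest decimal places: 446.1 → 1 decimal place, 633.32 → 2 decimal places, 10.6981 → 4 decimal places; limit is 1.
Rounded to 1 decimal place: 1090.1 cm.

1090.1 cm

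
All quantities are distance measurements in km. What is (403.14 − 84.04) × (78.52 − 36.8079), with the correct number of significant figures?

1.331 × 10^4 km²

403.14 − 84.04 = 319.10, limited to 2 d.p. → 5 s.f.; 78.52 − 36.8079 = 41.7121, limited to 2 d.p. → 4 s.f.
Carrying full precision, 319.10 × 41.7121 = 13310.33111; keep min(5, 4) = 4 s.f.
Rounded to 4 significant figures: 1.331 × 10^4 km².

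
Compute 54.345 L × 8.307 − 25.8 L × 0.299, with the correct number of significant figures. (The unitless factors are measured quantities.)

443.7 L

54.345 × 8.307 = 451.443915 → 451.4 L (4 s.f., last digit at the 10^-1 place).
25.8 × 0.299 = 7.7142 → 7.71 L (3 s.f., last digit at the 10^-2 place).
Difference: 443.729715 L; keep the coarser place, 10^-1.
Result: 443.7 L.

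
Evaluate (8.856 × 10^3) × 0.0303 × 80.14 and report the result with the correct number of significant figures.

(8.856 × 10^3) × 0.0303 × 80.14 = 21504.511152
Multiplication/division keeps the fewest significant figures: 8.856 × 10^3 → 4 s.f., 0.0303 → 3 s.f., 80.14 → 4 s.f.; limit is 3.
Rounded to 3 significant figures: 2.15 × 10^4.

2.15 × 10^4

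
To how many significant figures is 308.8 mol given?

308.8: zeros between nonzero digits are significant.

4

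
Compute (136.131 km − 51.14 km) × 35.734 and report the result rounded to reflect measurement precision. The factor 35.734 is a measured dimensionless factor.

136.131 km − 51.14 km = 84.991 km; the difference is limited to 2 decimal places (4 s.f.).
Carrying full precision, 84.991 × 35.734 = 3037.068394 km; 35.734 has 5 s.f., so the result keeps min(4, 5) = 4 s.f.
Rounded to 4 significant figures: 3037 km.

3037 km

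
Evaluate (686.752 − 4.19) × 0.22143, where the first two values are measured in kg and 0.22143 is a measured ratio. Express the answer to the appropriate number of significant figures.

686.752 kg − 4.19 kg = 682.562 kg; the difference is limited to 2 decimal places (5 s.f.).
Carrying full precision, 682.562 × 0.22143 = 151.13970366 kg; 0.22143 has 5 s.f., so the result keeps min(5, 5) = 5 s.f.
Rounded to 5 significant figures: 151.14 kg.

151.14 kg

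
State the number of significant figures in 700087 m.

6

700087: zeros between nonzero digits are significant.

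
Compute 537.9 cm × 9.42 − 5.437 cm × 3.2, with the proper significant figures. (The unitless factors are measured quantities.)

5.05 × 10^3 cm

537.9 × 9.42 = 5067.018 → 5.07 × 10^3 cm (3 s.f., last digit at the 10^1 place).
5.437 × 3.2 = 17.3984 → 17 cm (2 s.f., last digit at the 10^0 place).
Difference: 5049.6196 cm; keep the coarser place, 10^1.
Result: 5.05 × 10^3 cm.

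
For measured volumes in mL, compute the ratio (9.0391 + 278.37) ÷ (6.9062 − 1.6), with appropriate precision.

54

9.0391 + 278.37 = 287.4091, limited to 2 d.p. → 5 s.f.; 6.9062 − 1.6 = 5.3062, limited to 1 d.p. → 2 s.f.
Carrying full precision, 287.4091 ÷ 5.3062 = 54.1647695149…; keep min(5, 2) = 2 s.f.
Rounded to 2 significant figures: 54.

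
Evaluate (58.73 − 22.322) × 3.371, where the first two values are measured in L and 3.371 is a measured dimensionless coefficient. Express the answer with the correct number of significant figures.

122.7 L

58.73 L − 22.322 L = 36.408 L; the difference is limited to 2 decimal places (4 s.f.).
Carrying full precision, 36.408 × 3.371 = 122.731368 L; 3.371 has 4 s.f., so the result keeps min(4, 4) = 4 s.f.
Rounded to 4 significant figures: 122.7 L.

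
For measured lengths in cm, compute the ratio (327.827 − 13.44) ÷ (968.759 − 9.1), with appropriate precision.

0.3276

327.827 − 13.44 = 314.387, limited to 2 d.p. → 5 s.f.; 968.759 − 9.1 = 959.659, limited to 1 d.p. → 4 s.f.
Carrying full precision, 314.387 ÷ 959.659 = 0.327602825587…; keep min(5, 4) = 4 s.f.
Rounded to 4 significant figures: 0.3276.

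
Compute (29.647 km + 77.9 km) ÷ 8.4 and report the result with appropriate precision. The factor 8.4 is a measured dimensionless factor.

13 km

29.647 km + 77.9 km = 107.547 km; the sum is limited to 1 decimal place (4 s.f.).
Carrying full precision, 107.547 ÷ 8.4 = 12.8032142857… km; 8.4 has 2 s.f., so the result keeps min(4, 2) = 2 s.f.
Rounded to 2 significant figures: 13 km.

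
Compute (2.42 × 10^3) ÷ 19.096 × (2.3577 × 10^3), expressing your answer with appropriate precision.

(2.42 × 10^3) ÷ 19.096 × (2.3577 × 10^3) = 298786.866359…
Multiplication/division keeps the fewest significant figures: 2.42 × 10^3 → 3 s.f., 19.096 → 5 s.f., 2.3577 × 10^3 → 5 s.f.; limit is 3.
Rounded to 3 significant figures: 2.99 × 10^5.

2.99 × 10^5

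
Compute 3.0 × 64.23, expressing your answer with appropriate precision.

3.0 × 64.23 = 192.69
Multiplication/division keeps the fewest significant figures: 3.0 → 2 s.f., 64.23 → 4 s.f.; limit is 2.
Rounded to 2 significant figures: 1.9 × 10^2.

1.9 × 10^2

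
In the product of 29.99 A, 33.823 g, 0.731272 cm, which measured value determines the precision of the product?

29.99 A

29.99 A → 4 s.f.; 33.823 g → 5 s.f.; 0.731272 cm → 6 s.f.
The fewest is 4 significant figures, from 29.99 A.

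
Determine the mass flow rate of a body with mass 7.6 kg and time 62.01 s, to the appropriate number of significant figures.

0.12 kg/s

mass flow rate = 7.6 kg ÷ 62.01 s = 0.122560877278… kg/s.
7.6 has 2 significant figures; 62.01 has 4.
Division/multiplication keeps the fewest: 2 significant figures.
Rounded: 0.12 kg/s.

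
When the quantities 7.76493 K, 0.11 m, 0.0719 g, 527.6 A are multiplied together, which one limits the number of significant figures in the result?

0.11 m

7.76493 K → 6 s.f.; 0.11 m → 2 s.f.; 0.0719 g → 3 s.f.; 527.6 A → 4 s.f.
The fewest is 2 significant figures, from 0.11 m.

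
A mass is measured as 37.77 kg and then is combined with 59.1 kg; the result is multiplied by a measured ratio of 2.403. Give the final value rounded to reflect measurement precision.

2.33 × 10^2 kg

37.77 kg + 59.1 kg = 96.87 kg; the sum is limited to 1 decimal place (3 s.f.).
Carrying full precision, 96.87 × 2.403 = 232.77861 kg; 2.403 has 4 s.f., so the result keeps min(3, 4) = 3 s.f.
Rounded to 3 significant figures: 2.33 × 10^2 kg.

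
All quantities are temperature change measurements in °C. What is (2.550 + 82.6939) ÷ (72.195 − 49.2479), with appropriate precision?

2.550 + 82.6939 = 85.2439, limited to 3 d.p. → 5 s.f.; 72.195 − 49.2479 = 22.9471, limited to 3 d.p. → 5 s.f.
Carrying full precision, 85.2439 ÷ 22.9471 = 3.71480056303…; keep min(5, 5) = 5 s.f.
Rounded to 5 significant figures: 3.7148.

3.7148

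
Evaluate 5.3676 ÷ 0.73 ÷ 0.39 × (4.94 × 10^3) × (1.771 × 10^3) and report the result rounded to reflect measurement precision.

5.3676 ÷ 0.73 ÷ 0.39 × (4.94 × 10^3) × (1.771 × 10^3) = 164944632.329…
Multiplication/division keeps the fewest significant figures: 5.3676 → 5 s.f., 0.73 → 2 s.f., 0.39 → 2 s.f., 4.94 × 10^3 → 3 s.f., 1.771 × 10^3 → 4 s.f.; limit is 2.
Rounded to 2 significant figures: 1.6 × 10^8.

1.6 × 10^8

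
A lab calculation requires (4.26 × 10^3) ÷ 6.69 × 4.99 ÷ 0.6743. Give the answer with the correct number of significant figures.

(4.26 × 10^3) ÷ 6.69 × 4.99 ÷ 0.6743 = 4712.27760528…
Multiplication/division keeps the fewest significant figures: 4.26 × 10^3 → 3 s.f., 6.69 → 3 s.f., 4.99 → 3 s.f., 0.6743 → 4 s.f.; limit is 3.
Rounded to 3 significant figures: 4.71 × 10^3.

4.71 × 10^3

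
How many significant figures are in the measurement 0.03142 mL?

0.03142: leading zeros are not significant.

4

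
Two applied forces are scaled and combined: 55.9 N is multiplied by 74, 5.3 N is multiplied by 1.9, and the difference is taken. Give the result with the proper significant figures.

55.9 × 74 = 4136.6 → 4.1 × 10^3 N (2 s.f., last digit at the 10^2 place).
5.3 × 1.9 = 10.07 → 10. N (2 s.f., last digit at the 10^0 place).
Difference: 4126.53 N; keep the coarser place, 10^2.
Result: 4.1 × 10^3 N.

4.1 × 10^3 N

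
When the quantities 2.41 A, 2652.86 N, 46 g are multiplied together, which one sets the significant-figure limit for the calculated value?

2.41 A → 3 s.f.; 2652.86 N → 6 s.f.; 46 g → 2 s.f.
The fewest is 2 significant figures, from 46 g.

46 g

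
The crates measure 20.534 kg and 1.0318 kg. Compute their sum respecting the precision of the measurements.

20.534 kg + 1.0318 kg = 21.5658 kg.
Addition/subtraction keeps the fewest decimal places: 20.534 → 3 decimal places, 1.0318 → 4 decimal places; limit is 3.
Rounded to 3 decimal places: 21.566 kg.

21.566 kg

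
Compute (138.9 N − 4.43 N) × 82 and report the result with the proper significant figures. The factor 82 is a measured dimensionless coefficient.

1.1 × 10⁴ N

138.9 N − 4.43 N = 134.47 N; the difference is limited to 1 decimal place (4 s.f.).
Carrying full precision, 134.47 × 82 = 11026.54 N; 82 has 2 s.f., so the result keeps min(4, 2) = 2 s.f.
Rounded to 2 significant figures: 1.1 × 10⁴ N.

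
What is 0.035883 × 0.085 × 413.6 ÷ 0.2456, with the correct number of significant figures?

0.035883 × 0.085 × 413.6 ÷ 0.2456 = 5.13641184039…
Multiplication/division keeps the fewest significant figures: 0.035883 → 5 s.f., 0.085 → 2 s.f., 413.6 → 4 s.f., 0.2456 → 4 s.f.; limit is 2.
Rounded to 2 significant figures: 5.1.

5.1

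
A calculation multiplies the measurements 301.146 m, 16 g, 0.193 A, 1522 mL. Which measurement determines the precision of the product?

301.146 m → 6 s.f.; 16 g → 2 s.f.; 0.193 A → 3 s.f.; 1522 mL → 4 s.f.
The fewest is 2 significant figures, from 16 g.

16 g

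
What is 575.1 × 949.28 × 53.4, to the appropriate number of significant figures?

2.92 × 10⁷

575.1 × 949.28 × 53.4 = 29152711.5552
Multiplication/division keeps the fewest significant figures: 575.1 → 4 s.f., 949.28 → 5 s.f., 53.4 → 3 s.f.; limit is 3.
Rounded to 3 significant figures: 2.92 × 10⁷.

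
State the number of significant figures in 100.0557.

100.0557: zeros between nonzero digits are significant.

7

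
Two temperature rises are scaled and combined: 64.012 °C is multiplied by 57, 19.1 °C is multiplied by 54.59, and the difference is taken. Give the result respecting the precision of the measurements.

2.6 × 10^3 °C

64.012 × 57 = 3648.684 → 3.6 × 10^3 °C (2 s.f., last digit at the 10^2 place).
19.1 × 54.59 = 1042.669 → 1.04 × 10^3 °C (3 s.f., last digit at the 10^1 place).
Difference: 2606.015 °C; keep the coarser place, 10^2.
Result: 2.6 × 10^3 °C.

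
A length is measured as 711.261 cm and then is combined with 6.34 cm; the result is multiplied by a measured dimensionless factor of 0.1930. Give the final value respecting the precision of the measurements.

138.5 cm

711.261 cm + 6.34 cm = 717.601 cm; the sum is limited to 2 decimal places (5 s.f.).
Carrying full precision, 717.601 × 0.1930 = 138.496993 cm; 0.1930 has 4 s.f., so the result keeps min(5, 4) = 4 s.f.
Rounded to 4 significant figures: 138.5 cm.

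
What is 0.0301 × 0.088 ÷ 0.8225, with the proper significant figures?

0.0301 × 0.088 ÷ 0.8225 = 0.00322042553191…
Multiplication/division keeps the fewest significant figures: 0.0301 → 3 s.f., 0.088 → 2 s.f., 0.8225 → 4 s.f.; limit is 2.
Rounded to 2 significant figures: 0.0032.

0.0032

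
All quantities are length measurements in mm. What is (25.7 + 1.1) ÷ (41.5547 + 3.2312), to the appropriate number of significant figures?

0.598

25.7 + 1.1 = 26.8, limited to 1 d.p. → 3 s.f.; 41.5547 + 3.2312 = 44.7859, limited to 4 d.p. → 6 s.f.
Carrying full precision, 26.8 ÷ 44.7859 = 0.598402622254…; keep min(3, 6) = 3 s.f.
Rounded to 3 significant figures: 0.598.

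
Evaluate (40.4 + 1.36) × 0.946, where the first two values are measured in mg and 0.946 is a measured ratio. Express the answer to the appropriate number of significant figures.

39.5 mg

40.4 mg + 1.36 mg = 41.76 mg; the sum is limited to 1 decimal place (3 s.f.).
Carrying full precision, 41.76 × 0.946 = 39.50496 mg; 0.946 has 3 s.f., so the result keeps min(3, 3) = 3 s.f.
Rounded to 3 significant figures: 39.5 mg.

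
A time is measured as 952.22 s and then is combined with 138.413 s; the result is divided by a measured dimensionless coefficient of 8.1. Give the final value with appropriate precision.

952.22 s + 138.413 s = 1090.633 s; the sum is limited to 2 decimal places (6 s.f.).
Carrying full precision, 1090.633 ÷ 8.1 = 134.646049383… s; 8.1 has 2 s.f., so the result keeps min(6, 2) = 2 s.f.
Rounded to 2 significant figures: 1.3 × 10² s.

1.3 × 10² s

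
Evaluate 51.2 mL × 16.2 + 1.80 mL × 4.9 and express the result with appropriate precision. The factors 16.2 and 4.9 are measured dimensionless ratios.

51.2 × 16.2 = 829.44 → 829 mL (3 s.f., last digit at the 10^0 place).
1.80 × 4.9 = 8.82 → 8.8 mL (2 s.f., last digit at the 10^-1 place).
Sum: 838.26 mL; keep the coarser place, 10^0.
Result: 838 mL.

838 mL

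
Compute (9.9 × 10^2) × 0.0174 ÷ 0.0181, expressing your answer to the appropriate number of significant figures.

(9.9 × 10^2) × 0.0174 ÷ 0.0181 = 951.712707182…
Multiplication/division keeps the fewest significant figures: 9.9 × 10^2 → 2 s.f., 0.0174 → 3 s.f., 0.0181 → 3 s.f.; limit is 2.
Rounded to 2 significant figures: 9.5 × 10^2.

9.5 × 10^2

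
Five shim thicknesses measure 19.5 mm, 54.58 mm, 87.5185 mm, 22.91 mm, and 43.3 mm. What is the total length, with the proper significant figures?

19.5 mm + 54.58 mm + 87.5185 mm + 22.91 mm + 43.3 mm = 227.8085 mm.
Addition/subtraction keeps the fewest decimal places: 19.5 → 1 decimal place, 54.58 → 2 decimal places, 87.5185 → 4 decimal places, 22.91 → 2 decimal places, 43.3 → 1 decimal place; limit is 1.
Rounded to 1 decimal place: 227.8 mm.

227.8 mm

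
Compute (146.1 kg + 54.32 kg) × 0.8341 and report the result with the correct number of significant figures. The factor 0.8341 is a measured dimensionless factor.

167.2 kg

146.1 kg + 54.32 kg = 200.42 kg; the sum is limited to 1 decimal place (4 s.f.).
Carrying full precision, 200.42 × 0.8341 = 167.170322 kg; 0.8341 has 4 s.f., so the result keeps min(4, 4) = 4 s.f.
Rounded to 4 significant figures: 167.2 kg.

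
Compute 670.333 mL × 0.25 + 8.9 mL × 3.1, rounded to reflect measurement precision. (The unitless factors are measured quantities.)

670.333 × 0.25 = 167.58325 → 1.7 × 10^2 mL (2 s.f., last digit at the 10^1 place).
8.9 × 3.1 = 27.59 → 28 mL (2 s.f., last digit at the 10^0 place).
Sum: 195.17325 mL; keep the coarser place, 10^1.
Result: 2.0 × 10^2 mL.

2.0 × 10^2 mL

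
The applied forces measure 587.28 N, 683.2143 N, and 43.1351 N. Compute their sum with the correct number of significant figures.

587.28 N + 683.2143 N + 43.1351 N = 1313.6294 N.
Addition/subtraction keeps the fewest decimal places: 587.28 → 2 decimal places, 683.2143 → 4 decimal places, 43.1351 → 4 decimal places; limit is 2.
Rounded to 2 decimal places: 1313.63 N.

1313.63 N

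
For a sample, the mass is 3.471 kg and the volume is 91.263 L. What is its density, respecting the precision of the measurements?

density = 3.471 kg ÷ 91.263 L = 0.0380329377732… kg/L.
3.471 has 4 significant figures; 91.263 has 5.
Division/multiplication keeps the fewest: 4 significant figures.
Rounded: 0.03803 kg/L.

0.03803 kg/L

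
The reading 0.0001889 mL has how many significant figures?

0.0001889: leading zeros are not significant.

4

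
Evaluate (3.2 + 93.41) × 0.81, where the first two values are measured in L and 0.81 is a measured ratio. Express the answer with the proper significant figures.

78 L

3.2 L + 93.41 L = 96.61 L; the sum is limited to 1 decimal place (3 s.f.).
Carrying full precision, 96.61 × 0.81 = 78.2541 L; 0.81 has 2 s.f., so the result keeps min(3, 2) = 2 s.f.
Rounded to 2 significant figures: 78 L.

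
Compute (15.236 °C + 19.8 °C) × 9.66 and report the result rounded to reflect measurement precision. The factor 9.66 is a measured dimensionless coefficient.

15.236 °C + 19.8 °C = 35.036 °C; the sum is limited to 1 decimal place (3 s.f.).
Carrying full precision, 35.036 × 9.66 = 338.44776 °C; 9.66 has 3 s.f., so the result keeps min(3, 3) = 3 s.f.
Rounded to 3 significant figures: 338 °C.

338 °C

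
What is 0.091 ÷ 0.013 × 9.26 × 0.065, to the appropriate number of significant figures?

0.091 ÷ 0.013 × 9.26 × 0.065 = 4.2133
Multiplication/division keeps the fewest significant figures: 0.091 → 2 s.f., 0.013 → 2 s.f., 9.26 → 3 s.f., 0.065 → 2 s.f.; limit is 2.
Rounded to 2 significant figures: 4.2.

4.2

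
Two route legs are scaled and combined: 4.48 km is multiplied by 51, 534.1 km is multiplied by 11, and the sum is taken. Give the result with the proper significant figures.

4.48 × 51 = 228.48 → 2.3 × 10^2 km (2 s.f., last digit at the 10^1 place).
534.1 × 11 = 5875.1 → 5.9 × 10^3 km (2 s.f., last digit at the 10^2 place).
Sum: 6103.58 km; keep the coarser place, 10^2.
Result: 6.1 × 10^3 km.

6.1 × 10^3 km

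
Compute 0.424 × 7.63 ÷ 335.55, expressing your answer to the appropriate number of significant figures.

0.424 × 7.63 ÷ 335.55 = 0.00964124571599…
Multiplication/division keeps the fewest significant figures: 0.424 → 3 s.f., 7.63 → 3 s.f., 335.55 → 5 s.f.; limit is 3.
Rounded to 3 significant figures: 0.00964.

0.00964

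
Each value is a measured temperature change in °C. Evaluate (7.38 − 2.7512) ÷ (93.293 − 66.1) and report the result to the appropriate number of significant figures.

7.38 − 2.7512 = 4.6288, limited to 2 d.p. → 3 s.f.; 93.293 − 66.1 = 27.193, limited to 1 d.p. → 3 s.f.
Carrying full precision, 4.6288 ÷ 27.193 = 0.170220277277…; keep min(3, 3) = 3 s.f.
Rounded to 3 significant figures: 0.170.

0.170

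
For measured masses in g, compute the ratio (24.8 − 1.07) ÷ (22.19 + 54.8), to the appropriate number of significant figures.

0.308

24.8 − 1.07 = 23.73, limited to 1 d.p. → 3 s.f.; 22.19 + 54.8 = 76.99, limited to 1 d.p. → 3 s.f.
Carrying full precision, 23.73 ÷ 76.99 = 0.308221846993…; keep min(3, 3) = 3 s.f.
Rounded to 3 significant figures: 0.308.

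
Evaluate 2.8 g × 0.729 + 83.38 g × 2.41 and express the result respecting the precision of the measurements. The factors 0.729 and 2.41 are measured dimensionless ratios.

2.8 × 0.729 = 2.0412 → 2.0 g (2 s.f., last digit at the 10^-1 place).
83.38 × 2.41 = 200.9458 → 201 g (3 s.f., last digit at the 10^0 place).
Sum: 202.987 g; keep the coarser place, 10^0.
Result: 203 g.

203 g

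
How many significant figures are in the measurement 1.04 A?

1.04: zeros between nonzero digits are significant.

3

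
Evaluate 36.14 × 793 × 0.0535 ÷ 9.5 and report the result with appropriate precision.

36.14 × 793 × 0.0535 ÷ 9.5 = 161.395533684…
Multiplication/division keeps the fewest significant figures: 36.14 → 4 s.f., 793 → 3 s.f., 0.0535 → 3 s.f., 9.5 → 2 s.f.; limit is 2.
Rounded to 2 significant figures: 1.6 × 10².

1.6 × 10²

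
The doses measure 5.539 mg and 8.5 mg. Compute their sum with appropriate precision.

5.539 mg + 8.5 mg = 14.039 mg.
Addition/subtraction keeps the fewest decimal places: 5.539 → 3 decimal places, 8.5 → 1 decimal place; limit is 1.
Rounded to 1 decimal place: 14.0 mg.

14.0 mg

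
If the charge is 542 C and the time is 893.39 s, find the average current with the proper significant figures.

average current = 542 C ÷ 893.39 s = 0.606677934609… A.
542 has 3 significant figures; 893.39 has 5.
Division/multiplication keeps the fewest: 3 significant figures.
Rounded: 6.07 × 10^-1 A.

6.07 × 10^-1 A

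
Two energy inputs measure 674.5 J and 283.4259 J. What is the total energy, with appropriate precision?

674.5 J + 283.4259 J = 957.9259 J.
Addition/subtraction keeps the fewest decimal places: 674.5 → 1 decimal place, 283.4259 → 4 decimal places; limit is 1.
Rounded to 1 decimal place: 957.9 J.

957.9 J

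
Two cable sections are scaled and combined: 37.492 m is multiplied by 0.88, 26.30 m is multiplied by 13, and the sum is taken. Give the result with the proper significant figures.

3.7 × 10² m

37.492 × 0.88 = 32.99296 → 33 m (2 s.f., last digit at the 10^0 place).
26.30 × 13 = 341.9 → 3.4 × 10² m (2 s.f., last digit at the 10^1 place).
Sum: 374.89296 m; keep the coarser place, 10^1.
Result: 3.7 × 10² m.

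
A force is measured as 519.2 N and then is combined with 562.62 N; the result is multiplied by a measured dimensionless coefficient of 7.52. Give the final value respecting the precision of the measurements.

8.14 × 10^3 N

519.2 N + 562.62 N = 1081.82 N; the sum is limited to 1 decimal place (5 s.f.).
Carrying full precision, 1081.82 × 7.52 = 8135.2864 N; 7.52 has 3 s.f., so the result keeps min(5, 3) = 3 s.f.
Rounded to 3 significant figures: 8.14 × 10^3 N.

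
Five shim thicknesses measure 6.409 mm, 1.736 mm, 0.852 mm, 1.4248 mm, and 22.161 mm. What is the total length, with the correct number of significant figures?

6.409 mm + 1.736 mm + 0.852 mm + 1.4248 mm + 22.161 mm = 32.5828 mm.
Addition/subtraction keeps the fewest decimal places: 6.409 → 3 decimal places, 1.736 → 3 decimal places, 0.852 → 3 decimal places, 1.4248 → 4 decimal places, 22.161 → 3 decimal places; limit is 3.
Rounded to 3 decimal places: 32.583 mm.

32.583 mm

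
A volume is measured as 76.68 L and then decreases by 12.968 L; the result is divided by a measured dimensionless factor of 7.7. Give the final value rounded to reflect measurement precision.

8.3 L

76.68 L − 12.968 L = 63.712 L; the difference is limited to 2 decimal places (4 s.f.).
Carrying full precision, 63.712 ÷ 7.7 = 8.27428571429… L; 7.7 has 2 s.f., so the result keeps min(4, 2) = 2 s.f.
Rounded to 2 significant figures: 8.3 L.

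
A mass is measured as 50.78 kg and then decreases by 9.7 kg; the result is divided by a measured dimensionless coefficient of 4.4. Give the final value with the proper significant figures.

50.78 kg − 9.7 kg = 41.08 kg; the difference is limited to 1 decimal place (3 s.f.).
Carrying full precision, 41.08 ÷ 4.4 = 9.33636363636… kg; 4.4 has 2 s.f., so the result keeps min(3, 2) = 2 s.f.
Rounded to 2 significant figures: 9.3 kg.

9.3 kg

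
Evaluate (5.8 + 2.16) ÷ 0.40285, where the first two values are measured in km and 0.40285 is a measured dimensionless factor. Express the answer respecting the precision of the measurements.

5.8 km + 2.16 km = 7.96 km; the sum is limited to 1 decimal place (2 s.f.).
Carrying full precision, 7.96 ÷ 0.40285 = 19.7592155889… km; 0.40285 has 5 s.f., so the result keeps min(2, 5) = 2 s.f.
Rounded to 2 significant figures: 20. km.

20. km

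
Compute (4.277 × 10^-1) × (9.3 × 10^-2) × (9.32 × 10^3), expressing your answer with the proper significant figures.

3.7 × 10^2

(4.277 × 10^-1) × (9.3 × 10^-2) × (9.32 × 10^3) = 370.713252
Multiplication/division keeps the fewest significant figures: 4.277 × 10^-1 → 4 s.f., 9.3 × 10^-2 → 2 s.f., 9.32 × 10^3 → 3 s.f.; limit is 2.
Rounded to 2 significant figures: 3.7 × 10^2.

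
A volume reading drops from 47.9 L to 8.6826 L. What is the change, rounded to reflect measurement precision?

47.9 L − 8.6826 L = 39.2174 L.
Addition/subtraction keeps the fewest decimal places: 47.9 → 1 decimal place, 8.6826 → 4 decimal places; limit is 1.
Rounded to 1 decimal place: 39.2 L.

39.2 L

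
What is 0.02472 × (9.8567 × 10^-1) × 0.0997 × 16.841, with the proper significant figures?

0.0409

0.02472 × (9.8567 × 10^-1) × 0.0997 × 16.841 = 0.0409112773165…
Multiplication/division keeps the fewest significant figures: 0.02472 → 4 s.f., 9.8567 × 10^-1 → 5 s.f., 0.0997 → 3 s.f., 16.841 → 5 s.f.; limit is 3.
Rounded to 3 significant figures: 0.0409.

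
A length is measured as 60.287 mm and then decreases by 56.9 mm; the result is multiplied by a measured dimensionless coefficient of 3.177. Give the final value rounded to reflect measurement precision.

60.287 mm − 56.9 mm = 3.387 mm; the difference is limited to 1 decimal place (2 s.f.).
Carrying full precision, 3.387 × 3.177 = 10.760499 mm; 3.177 has 4 s.f., so the result keeps min(2, 4) = 2 s.f.
Rounded to 2 significant figures: 11 mm.

11 mm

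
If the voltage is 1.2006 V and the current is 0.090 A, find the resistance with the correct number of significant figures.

resistance = 1.2006 V ÷ 0.090 A = 13.34 Ω.
1.2006 has 5 significant figures; 0.090 has 2.
Division/multiplication keeps the fewest: 2 significant figures.
Rounded: 13 Ω.

13 Ω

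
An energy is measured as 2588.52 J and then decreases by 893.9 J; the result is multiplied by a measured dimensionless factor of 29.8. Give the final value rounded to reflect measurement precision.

2588.52 J − 893.9 J = 1694.62 J; the difference is limited to 1 decimal place (5 s.f.).
Carrying full precision, 1694.62 × 29.8 = 50499.676 J; 29.8 has 3 s.f., so the result keeps min(5, 3) = 3 s.f.
Rounded to 3 significant figures: 5.05 × 10⁴ J.

5.05 × 10⁴ J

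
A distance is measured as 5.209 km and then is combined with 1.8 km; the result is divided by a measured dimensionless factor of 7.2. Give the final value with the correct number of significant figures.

0.97 km

5.209 km + 1.8 km = 7.009 km; the sum is limited to 1 decimal place (2 s.f.).
Carrying full precision, 7.009 ÷ 7.2 = 0.973472222222… km; 7.2 has 2 s.f., so the result keeps min(2, 2) = 2 s.f.
Rounded to 2 significant figures: 0.97 km.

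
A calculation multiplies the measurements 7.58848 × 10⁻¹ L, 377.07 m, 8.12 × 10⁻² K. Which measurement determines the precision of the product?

7.58848 × 10⁻¹ L → 6 s.f.; 377.07 m → 5 s.f.; 8.12 × 10⁻² K → 3 s.f.
The fewest is 3 significant figures, from 8.12 × 10⁻² K.

8.12 × 10⁻² K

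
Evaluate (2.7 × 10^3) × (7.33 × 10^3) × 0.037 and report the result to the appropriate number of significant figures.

(2.7 × 10^3) × (7.33 × 10^3) × 0.037 = 732267
Multiplication/division keeps the fewest significant figures: 2.7 × 10^3 → 2 s.f., 7.33 × 10^3 → 3 s.f., 0.037 → 2 s.f.; limit is 2.
Rounded to 2 significant figures: 7.3 × 10^5.

7.3 × 10^5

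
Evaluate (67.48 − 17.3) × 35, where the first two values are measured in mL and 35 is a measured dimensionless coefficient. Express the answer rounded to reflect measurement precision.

67.48 mL − 17.3 mL = 50.18 mL; the difference is limited to 1 decimal place (3 s.f.).
Carrying full precision, 50.18 × 35 = 1756.3 mL; 35 has 2 s.f., so the result keeps min(3, 2) = 2 s.f.
Rounded to 2 significant figures: 1.8 × 10^3 mL.

1.8 × 10^3 mL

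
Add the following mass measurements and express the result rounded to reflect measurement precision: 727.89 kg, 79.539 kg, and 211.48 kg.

727.89 kg + 79.539 kg + 211.48 kg = 1018.909 kg.
Addition/subtraction keeps the fewest decimal places: 727.89 → 2 decimal places, 79.539 → 3 decimal places, 211.48 → 2 decimal places; limit is 2.
Rounded to 2 decimal places: 1018.91 kg.

1018.91 kg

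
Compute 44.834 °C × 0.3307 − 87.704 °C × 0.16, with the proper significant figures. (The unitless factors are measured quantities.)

1 °C

44.834 × 0.3307 = 14.8266038 → 14.83 °C (4 s.f., last digit at the 10^-2 place).
87.704 × 0.16 = 14.03264 → 14 °C (2 s.f., last digit at the 10^0 place).
Difference: 0.7939638 °C; keep the coarser place, 10^0.
Result: 1 °C.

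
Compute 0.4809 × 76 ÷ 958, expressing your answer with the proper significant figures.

3.8 × 10^-2

0.4809 × 76 ÷ 958 = 0.0381507306889…
Multiplication/division keeps the fewest significant figures: 0.4809 → 4 s.f., 76 → 2 s.f., 958 → 3 s.f.; limit is 2.
Rounded to 2 significant figures: 3.8 × 10^-2.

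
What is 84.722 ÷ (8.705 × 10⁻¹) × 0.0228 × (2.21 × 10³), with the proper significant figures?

84.722 ÷ (8.705 × 10⁻¹) × 0.0228 × (2.21 × 10³) = 4904.04610684…
Multiplication/division keeps the fewest significant figures: 84.722 → 5 s.f., 8.705 × 10⁻¹ → 4 s.f., 0.0228 → 3 s.f., 2.21 × 10³ → 3 s.f.; limit is 3.
Rounded to 3 significant figures: 4.90 × 10³.

4.90 × 10³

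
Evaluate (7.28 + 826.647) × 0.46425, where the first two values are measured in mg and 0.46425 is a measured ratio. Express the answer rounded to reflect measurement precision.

387.15 mg

7.28 mg + 826.647 mg = 833.927 mg; the sum is limited to 2 decimal places (5 s.f.).
Carrying full precision, 833.927 × 0.46425 = 387.15060975 mg; 0.46425 has 5 s.f., so the result keeps min(5, 5) = 5 s.f.
Rounded to 5 significant figures: 387.15 mg.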